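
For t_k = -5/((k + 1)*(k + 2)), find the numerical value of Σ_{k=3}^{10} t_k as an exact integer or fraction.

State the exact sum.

Σ = -5/6

Compute t_(k+1)/t_k: get (k + 1)/(k + 3).
So A=k + 1 and B=k + 3, with C=1.
f must satisfy (k + 1)·f(k+1) − (k + 2)·f(k) = 1.
From deg A=1, deg B=1, deg C=0: d=1.
Coefficient equations give f(k) = k.
So s_k = (B(k−1)f/C)·t_k = (k*(k + 2))·t_k = -5*k/(k + 1).
Check: Δs_k = -5/(k**2 + 3*k + 2). ✓
Telescoping: Σ = s_(11) − s_(3) = -55/12 − (-15/4) = -5/6.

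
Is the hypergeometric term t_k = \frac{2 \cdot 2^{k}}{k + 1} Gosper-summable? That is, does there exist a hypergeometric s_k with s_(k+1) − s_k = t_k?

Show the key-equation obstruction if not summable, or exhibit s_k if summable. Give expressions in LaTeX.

r(k) = 2*(k + 1)/(k + 2) after simplifying.
Normal form (A,B,C) = (2*k + 2, k + 2, 1).
f must satisfy (2*k + 2)·f(k+1) − (k + 1)·f(k) = 1.
Bound: deg f ≤ -1.
deg f ≤ -1 is impossible — no certificate.

No. Not Gosper-summable.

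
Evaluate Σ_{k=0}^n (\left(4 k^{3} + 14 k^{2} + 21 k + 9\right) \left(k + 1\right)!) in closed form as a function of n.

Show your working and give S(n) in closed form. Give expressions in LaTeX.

Compute t_(k+1)/t_k: get (4*k**4 + 34*k**3 + 113*k**2 + 170*k + 96)/(4*k**3 + 14*k**2 + 21*k + 9).
Normal form (A,B,C) = (k + 2, 1, k**3 + 7*k**2/2 + 21*k/4 + 9/4).
f must satisfy (k + 2)·f(k+1) − (1)·f(k) = k**3 + 7*k**2/2 + 21*k/4 + 9/4.
Bound: deg f ≤ 2.
Match coefficients ⇒ f(k) = (4*k**2 + 2*k - 3)/4.
R(k) = B(k−1)·f(k)/C(k) = (4*k**2 + 2*k - 3)/(4*k**3 + 14*k**2 + 21*k + 9); s_k = R·t_k = (4*k**2 + 2*k - 3)*factorial(k + 1).
Δs = (4*k**3 + 14*k**2 + 21*k + 9)*factorial(k + 1), as required.
Telescope: S(n) = s_(n+1) − s_(0) = (4*n**2 + 10*n + 3)*factorial(n + 2) − (-3) = 4*n**4*factorial(n) + 22*n**3*factorial(n) + 41*n**2*factorial(n) + 29*n*factorial(n) + 6*factorial(n) + 3.

S(n) = 4 n^{4} n! + 22 n^{3} n! + 41 n^{2} n! + 29 n n! + 6 n! + 3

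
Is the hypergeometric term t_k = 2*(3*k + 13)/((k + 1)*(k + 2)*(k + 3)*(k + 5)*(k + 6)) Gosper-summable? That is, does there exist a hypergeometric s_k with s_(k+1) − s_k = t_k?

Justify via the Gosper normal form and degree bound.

Yes. s_k = k*(k**2 + 8*k + 17)/(5*(k**3 + 8*k**2 + 17*k + 10)).

Compute t_(k+1)/t_k: get (k + 1)*(k + 5)*(3*k + 16)/((k + 4)*(k + 7)*(3*k + 13)).
So A=k + 1 and B=k + 7, with C=k**2 + 25*k/3 + 52/3.
Set up (k + 1)·f(k+1) − (k + 6)·f(k) − (k**2 + 25*k/3 + 52/3) = 0.
From deg A=1, deg B=1, deg C=2: d=5.
Solving with deg f ≤ 5: f(k) = k*(k + 3)*(k + 4)*(k**2 + 8*k + 17)/30.
So s_k = (B(k−1)f/C)·t_k = (k*(k + 3)*(k + 6)*(k**2 + 8*k + 17)/(10*(3*k + 13)))·t_k = k*(k**2 + 8*k + 17)/(5*(k**3 + 8*k**2 + 17*k + 10)).
Check: Δs_k = 2*(3*k + 13)/(k**5 + 17*k**4 + 107*k**3 + 307*k**2 + 396*k + 180). ✓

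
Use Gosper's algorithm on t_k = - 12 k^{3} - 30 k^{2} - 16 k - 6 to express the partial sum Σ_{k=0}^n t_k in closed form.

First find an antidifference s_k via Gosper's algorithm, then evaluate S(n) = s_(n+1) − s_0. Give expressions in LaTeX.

Step 1: r(k) = (6*k**3 + 33*k**2 + 56*k + 32)/(6*k**3 + 15*k**2 + 8*k + 3).
Gosper form: A/B · C(k+1)/C(k) with A=1, B=1, C=k**3 + 5*k**2/2 + 4*k/3 + 1/2.
Need (1)·f(k+1) − (1)·f(k) = k**3 + 5*k**2/2 + 4*k/3 + 1/2.
From deg A=0, deg B=0, deg C=3: d=4.
Solving with deg f ≤ 4: f(k) = k*(3*k**3 + 4*k**2 - 4*k + 3)/12.
So s_k = (B(k−1)f/C)·t_k = (k*(3*k**3 + 4*k**2 - 4*k + 3)/(2*(6*k**3 + 15*k**2 + 8*k + 3)))·t_k = k*(-3*k**3 - 4*k**2 + 4*k - 3).
Check: Δs_k = -12*k**3 - 30*k**2 - 16*k - 6. ✓
Telescope: S(n) = s_(n+1) − s_(0) = -3*n**4 - 16*n**3 - 26*n**2 - 19*n - 6 − (0) = -3*n**4 - 16*n**3 - 26*n**2 - 19*n - 6.

S(n) = - 3 n^{4} - 16 n^{3} - 26 n^{2} - 19 n - 6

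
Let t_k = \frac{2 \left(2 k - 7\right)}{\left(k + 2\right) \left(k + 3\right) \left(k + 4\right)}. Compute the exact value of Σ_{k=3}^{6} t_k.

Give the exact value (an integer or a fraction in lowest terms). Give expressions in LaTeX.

The ratio is (k + 2)*(2*k - 5)/((k + 5)*(2*k - 7)).
Gosper form: A/B · C(k+1)/C(k) with A=k + 2, B=k + 5, C=k - 7/2.
Key eq: (k + 2)·f(k+1) = (k + 4)·f(k) + (k - 7/2).
Bound: deg f ≤ 2.
Coefficient equations give f(k) = -k*(k + 13)/8.
R(k) = B(k−1)·f(k)/C(k) = -k*(k + 4)*(k + 13)/(4*(2*k - 7)); s_k = R·t_k = k*(-k - 13)/(2*(k + 2)*(k + 3)).
Check: Δs_k = 2*(2*k - 7)/(k**3 + 9*k**2 + 26*k + 24). ✓
Σ_(k=3)^(6) t_k = s_(7) − s_(3) = -7/9 − (-4/5) = 1/45.

Σ = 1/45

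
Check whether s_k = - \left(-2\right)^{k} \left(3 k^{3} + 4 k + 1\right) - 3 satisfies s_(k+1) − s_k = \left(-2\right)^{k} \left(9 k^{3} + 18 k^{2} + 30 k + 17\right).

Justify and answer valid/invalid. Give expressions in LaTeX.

Valid — Δs_k = t_k.

s_(k+1) = 2*(-2)**k*(4*k + 3*(k + 1)**3 + 5) - 3
s_(k+1) − s_k = (-2)**k*(9*k**3 + 18*k**2 + 30*k + 17)
(s_(k+1) − s_k) − t_k = 0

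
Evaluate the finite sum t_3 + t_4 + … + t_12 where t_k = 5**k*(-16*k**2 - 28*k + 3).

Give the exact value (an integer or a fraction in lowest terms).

Σ = -775146481250

Ratio r(k) = 5*(16*k**2 + 60*k + 41)/(16*k**2 + 28*k - 3).
Normal form (A,B,C) = (5, 1, k**2 + 7*k/4 - 3/16).
f must satisfy (5)·f(k+1) − (1)·f(k) = k**2 + 7*k/4 - 3/16.
Degrees (0,0,2) ⇒ d ≤ 2.
Solve for f: f(k) = (4*k**2 - 3*k - 2)/16 (degree 2 ≤ 2).
So s_k = (B(k−1)f/C)·t_k = ((4*k**2 - 3*k - 2)/(16*k**2 + 28*k - 3))·t_k = 5**k*(-4*k**2 + 3*k + 2).
Δs = 5**k*(-16*k**2 - 28*k + 3), as required.
Sum = s_(13) − s_(3); s_(13) = -775146484375, s_(3) = -3125 ⇒ -775146481250.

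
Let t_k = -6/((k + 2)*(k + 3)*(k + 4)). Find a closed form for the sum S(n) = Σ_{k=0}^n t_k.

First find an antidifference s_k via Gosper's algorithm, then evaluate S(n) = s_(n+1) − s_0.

The ratio is (k + 2)/(k + 5).
A = k + 2, B = k + 5, C = 1.
Solve (k + 2)·f(k+1) − (k + 4)·f(k) = 1.
From deg A=1, deg B=1, deg C=0: d=2.
Solving with deg f ≤ 2: f(k) = k*(k + 5)/12.
So s_k = (B(k−1)f/C)·t_k = (k*(k + 4)*(k + 5)/12)·t_k = k*(-k - 5)/(2*(k + 2)*(k + 3)).
Verify: -6/(k**3 + 9*k**2 + 26*k + 24) matches t_k.
Telescope: S(n) = s_(n+1) − s_(0) = (-n**2 - 7*n - 6)/(2*(n**2 + 7*n + 12)) − (0) = (-n**2 - 7*n - 6)/(2*(n**2 + 7*n + 12)).

S(n) = (-n**2 - 7*n - 6)/(2*(n**2 + 7*n + 12))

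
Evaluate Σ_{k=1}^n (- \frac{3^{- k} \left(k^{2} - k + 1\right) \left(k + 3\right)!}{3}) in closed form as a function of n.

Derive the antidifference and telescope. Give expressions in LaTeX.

Ratio r(k) = -(k + 4)*(k - (k + 1)**2)/(3*k**2 - 3*k + 3).
Factor: A=k/3 + 4/3; B=1; C=k**2 - k + 1.
Solve (k/3 + 4/3)·f(k+1) − (1)·f(k) = k**2 - k + 1.
d = 1 from the (1,0,2) case.
Match coefficients ⇒ f(k) = 3*(k - 3).
So s_k = (B(k−1)f/C)·t_k = (3*(k - 3)/(k**2 - k + 1))·t_k = -(k - 3)*factorial(k + 3)/3**k.
Check: Δs_k = -(k**2 - k + 1)*factorial(k + 3)/(3*3**k). ✓
Telescope: S(n) = s_(n+1) − s_(1) = -3**(-n - 1)*(n - 2)*factorial(n + 4) − (16) = -16 - n*factorial(n + 4)/(3*3**n) + 2*factorial(n + 4)/(3*3**n).

S(n) = -16 - \frac{3^{- n} n \left(n + 4\right)!}{3} + \frac{2 \cdot 3^{- n} \left(n + 4\right)!}{3}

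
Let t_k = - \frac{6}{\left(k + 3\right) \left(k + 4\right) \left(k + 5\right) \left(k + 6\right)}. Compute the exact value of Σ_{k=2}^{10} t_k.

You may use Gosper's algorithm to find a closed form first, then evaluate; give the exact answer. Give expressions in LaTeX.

Σ = -1/112

The ratio is (k + 3)/(k + 7).
So A=k + 3 and B=k + 7, with C=1.
Solve (k + 3)·f(k+1) − (k + 6)·f(k) = 1.
Bound: deg f ≤ 3.
Solve for f: f(k) = k*(k**2 + 12*k + 47)/180 (degree 3 ≤ 3).
Get s_k = R·t_k = k*(-k**2 - 12*k - 47)/(30*(k + 3)*(k + 4)*(k + 5)) with R(k) = B(k−1)f(k)/C(k) = k*(k + 6)*(k**2 + 12*k + 47)/180.
Verify: -6/(k**4 + 18*k**3 + 119*k**2 + 342*k + 360) matches t_k.
Sum = s_(11) − s_(2); s_(11) = -11/336, s_(2) = -1/42 ⇒ -1/112.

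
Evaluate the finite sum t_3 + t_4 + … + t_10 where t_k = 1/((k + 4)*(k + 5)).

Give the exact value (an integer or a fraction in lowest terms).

Σ = 8/105

Step 1: r(k) = (k + 4)/(k + 6).
So A=k + 4 and B=k + 6, with C=1.
Solve (k + 4)·f(k+1) − (k + 5)·f(k) = 1.
From deg A=1, deg B=1, deg C=0: d=1.
A polynomial solution: f(k) = k/4.
Certificate R = B(k−1)f/C = k*(k + 5)/4 gives s_k = k/(4*(k + 4)).
Δs = 1/(k**2 + 9*k + 20), as required.
Σ_(k=3)^(10) t_k = s_(11) − s_(3) = 11/60 − (3/28) = 8/105.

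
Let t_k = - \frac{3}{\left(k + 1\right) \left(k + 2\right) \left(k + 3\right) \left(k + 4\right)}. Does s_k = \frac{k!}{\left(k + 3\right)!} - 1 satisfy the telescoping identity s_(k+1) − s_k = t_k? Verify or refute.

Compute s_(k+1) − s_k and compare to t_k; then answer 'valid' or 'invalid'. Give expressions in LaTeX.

s_(k+1) = factorial(k + 1)/factorial(k + 4) - 1
s_(k+1) − s_k = -3/((k + 1)*(k + 2)*(k + 3)*(k + 4))
(s_(k+1) − s_k) − t_k = 0

valid (s_(k+1) − s_k reduces to t_k)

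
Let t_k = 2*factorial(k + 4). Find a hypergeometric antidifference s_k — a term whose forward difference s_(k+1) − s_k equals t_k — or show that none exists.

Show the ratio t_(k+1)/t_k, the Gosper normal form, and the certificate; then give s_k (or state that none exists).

not Gosper-summable; s_k does not exist

Ratio r(k) = k + 5.
So A=k + 5 and B=1, with C=1.
Need (k + 5)·f(k+1) − (1)·f(k) = 1.
From deg A=1, deg B=0, deg C=0: d=-1.
Bound -1 < 0, so the key equation has no polynomial solution.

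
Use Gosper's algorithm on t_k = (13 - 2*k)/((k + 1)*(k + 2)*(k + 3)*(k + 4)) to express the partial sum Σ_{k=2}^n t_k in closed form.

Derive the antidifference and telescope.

The ratio is (k + 1)*(2*k - 11)/((k + 5)*(2*k - 13)).
So A=k + 1 and B=k + 5, with C=k - 13/2.
Key eq: (k + 1)·f(k+1) = (k + 4)·f(k) + (k - 13/2).
d = 3 from the (1,1,1) case.
Solve for f: f(k) = -k*(2*k**2 + 12*k + 25)/6 (degree 3 ≤ 3).
So s_k = (B(k−1)f/C)·t_k = (-k*(k + 4)*(2*k**2 + 12*k + 25)/(3*(2*k - 13)))·t_k = k*(2*k**2 + 12*k + 25)/(3*(k + 1)*(k + 2)*(k + 3)).
s_(k+1) − s_k = (13 - 2*k)/(k**4 + 10*k**3 + 35*k**2 + 50*k + 24) = t_k.
Σ_(k=2)^n t_k = s_(n+1) − s_(2) = ((2*n**3 + 18*n**2 + 55*n + 39)/(3*(n**3 + 9*n**2 + 26*n + 24))) − (19/30), i.e. (n**3 + 9*n**2 + 56*n - 66)/(30*(n**3 + 9*n**2 + 26*n + 24)).

S(n) = (n**3 + 9*n**2 + 56*n - 66)/(30*(n**3 + 9*n**2 + 26*n + 24))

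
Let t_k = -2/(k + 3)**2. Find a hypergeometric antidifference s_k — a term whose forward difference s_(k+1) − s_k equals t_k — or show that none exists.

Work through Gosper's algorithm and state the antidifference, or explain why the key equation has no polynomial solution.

Compute t_(k+1)/t_k: get (k + 3)**2/(k + 4)**2.
Normal form (A,B,C) = (k**2 + 6*k + 9, k**2 + 8*k + 16, 1).
f must satisfy (k**2 + 6*k + 9)·f(k+1) − (k**2 + 6*k + 9)·f(k) = 1.
Degrees (2,2,0) ⇒ d ≤ 0.
f = c0 ⇒ A·f(k+1) − B(k−1)·f(k) − C = -1. The system {-1 = 0} is inconsistent; no antidifference.

not Gosper-summable; s_k does not exist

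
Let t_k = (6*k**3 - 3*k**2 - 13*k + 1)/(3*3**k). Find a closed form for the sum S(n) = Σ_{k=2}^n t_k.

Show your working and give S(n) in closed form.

r(k) = (6*k**3 + 15*k**2 - k - 9)/(3*(6*k**3 - 3*k**2 - 13*k + 1)) after simplifying.
Gosper form: A/B · C(k+1)/C(k) with A=1/3, B=1, C=k**3 - k**2/2 - 13*k/6 + 1/6.
Key eq: (1/3)·f(k+1) = (1)·f(k) + (k**3 - k**2/2 - 13*k/6 + 1/6).
Degrees (0,0,3) ⇒ d ≤ 3.
Coefficient equations give f(k) = -(3*k**3 + 3*k**2 + k + 4)/2.
Then R = B(k−1)f/C = -3*(3*k**3 + 3*k**2 + k + 4)/(6*k**3 - 3*k**2 - 13*k + 1), so s_k = R(k)·t_k = (-3*k**3 - 3*k**2 - k - 4)/3**k.
Verify: (6*k**3 - 3*k**2 - 13*k + 1)/(3*3**k) matches t_k.
s_(n+1) = 3**(-n - 1)*(-3*n**3 - 12*n**2 - 16*n - 11) and s_(2) = -14/3, so S(n) = 3**(-n - 1)*(14*3**n - 3*n**3 - 12*n**2 - 16*n - 11).

S(n) = 3**(-n - 1)*(14*3**n - 3*n**3 - 12*n**2 - 16*n - 11)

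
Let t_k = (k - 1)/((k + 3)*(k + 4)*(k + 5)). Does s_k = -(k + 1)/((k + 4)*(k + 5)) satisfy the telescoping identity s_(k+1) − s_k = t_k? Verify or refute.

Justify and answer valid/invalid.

Invalid: residual -4*k/(k**4 + 18*k**3 + 119*k**2 + 342*k + 360) ≠ 0.

s_(k+1) = (-k - 2)/((k + 5)*(k + 6))
s_(k+1) − s_k = (k - 2)/(k**3 + 15*k**2 + 74*k + 120)
(s_(k+1) − s_k) − t_k = -4*k/(k**4 + 18*k**3 + 119*k**2 + 342*k + 360)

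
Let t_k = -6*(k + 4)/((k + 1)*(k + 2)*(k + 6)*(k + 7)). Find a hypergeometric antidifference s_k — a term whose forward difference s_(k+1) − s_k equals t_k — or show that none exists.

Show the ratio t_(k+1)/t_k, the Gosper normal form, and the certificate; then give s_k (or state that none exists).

Step 1: r(k) = (k + 1)*(k + 5)*(k + 6)/((k + 3)*(k + 4)*(k + 8)).
A = k + 1, B = k + 8, C = k**4 + 16*k**3 + 95*k**2 + 248*k + 240.
Set up (k + 1)·f(k+1) − (k + 7)·f(k) − (k**4 + 16*k**3 + 95*k**2 + 248*k + 240) = 0.
d = 6 from the (1,1,4) case.
Match coefficients ⇒ f(k) = k*(k + 2)*(k + 3)*(k + 4)*(k + 5)*(k + 7)/12.
Certificate R = B(k−1)f/C = k*(k + 2)*(k + 7)**2/(12*(k + 4)) gives s_k = k*(-k - 7)/(2*(k**2 + 7*k + 6)).
Δs = 6*(-k - 4)/(k**4 + 16*k**3 + 83*k**2 + 152*k + 84), as required.

s_k = k*(-k - 7)/(2*(k**2 + 7*k + 6))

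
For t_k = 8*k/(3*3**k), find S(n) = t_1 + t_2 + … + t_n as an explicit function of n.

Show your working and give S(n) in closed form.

S(n) = 2*(3*3**n - 2*n - 3)/(3*3**n)

Ratio r(k) = (k + 1)/(3*k).
A = 1/3, B = 1, C = k.
Solve (1/3)·f(k+1) − (1)·f(k) = k.
From deg A=0, deg B=0, deg C=1: d=1.
A polynomial solution: f(k) = -3*(2*k + 1)/4.
R(k) = B(k−1)·f(k)/C(k) = -3*(2*k + 1)/(4*k); s_k = R·t_k = 2*(-2*k - 1)/3**k.
s_(k+1) − s_k = 8*k/(3*3**k) = t_k.
Telescope: S(n) = s_(n+1) − s_(1) = 2*3**(-n - 1)*(-2*n - 3) − (-2) = 2*(3*3**n - 2*n - 3)/(3*3**n).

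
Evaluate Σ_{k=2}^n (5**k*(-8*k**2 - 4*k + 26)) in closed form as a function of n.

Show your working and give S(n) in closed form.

t_(k+1)/t_k = 5*(4*k**2 + 10*k - 7)/(4*k**2 + 2*k - 13).
Factor: A=5; B=1; C=k**2 + k/2 - 13/4.
Solve (5)·f(k+1) − (1)·f(k) = k**2 + k/2 - 13/4.
Bound: deg f ≤ 2.
Solve for f: f(k) = (k**2 - 2*k - 2)/4 (degree 2 ≤ 2).
Then R = B(k−1)f/C = (k**2 - 2*k - 2)/(4*k**2 + 2*k - 13), so s_k = R(k)·t_k = 2*5**k*(-k**2 + 2*k + 2).
s_(k+1) − s_k = 5**k*(-8*k**2 - 4*k + 26) = t_k.
Σ_(k=2)^n t_k = s_(n+1) − s_(2) = (10*5**n*(3 - n**2)) − (100), i.e. -10*5**n*n**2 + 30*5**n - 100.

S(n) = -10*5**n*n**2 + 30*5**n - 100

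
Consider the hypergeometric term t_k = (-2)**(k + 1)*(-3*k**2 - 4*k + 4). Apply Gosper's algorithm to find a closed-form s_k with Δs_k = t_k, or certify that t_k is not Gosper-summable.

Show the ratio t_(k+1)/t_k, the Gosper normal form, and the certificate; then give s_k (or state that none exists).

Compute t_(k+1)/t_k: get 2*(-4*k - 3*(k + 1)**2)/(3*k**2 + 4*k - 4).
A = -2, B = 1, C = k**2 + 4*k/3 - 4/3.
Set up (-2)·f(k+1) − (1)·f(k) − (k**2 + 4*k/3 - 4/3) = 0.
From deg A=0, deg B=0, deg C=2: d=2.
Match coefficients ⇒ f(k) = -(k**2 - 2)/3.
Get s_k = R·t_k = (-2)**(k + 1)*(k**2 - 2) with R(k) = B(k−1)f(k)/C(k) = -(k**2 - 2)/((k + 2)*(3*k - 2)).
Check: Δs_k = (-2)**(k + 1)*(-3*k**2 - 4*k + 4). ✓

s_k = (-2)**(k + 1)*(k**2 - 2)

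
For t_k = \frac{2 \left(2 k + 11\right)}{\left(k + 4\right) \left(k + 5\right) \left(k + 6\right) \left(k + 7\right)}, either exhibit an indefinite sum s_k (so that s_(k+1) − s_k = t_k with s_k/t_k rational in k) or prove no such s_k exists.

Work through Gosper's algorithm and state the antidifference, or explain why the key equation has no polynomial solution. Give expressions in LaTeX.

Compute t_(k+1)/t_k: get (k + 4)*(2*k + 13)/((k + 8)*(2*k + 11)).
Factor: A=k + 4; B=k + 8; C=k + 11/2.
f must satisfy (k + 4)·f(k+1) − (k + 7)·f(k) = k + 11/2.
Degrees (1,1,1) ⇒ d ≤ 3.
Solve for f: f(k) = k*(k + 5)*(k + 10)/48 (degree 3 ≤ 3).
R(k) = B(k−1)·f(k)/C(k) = k*(k + 5)*(k + 7)*(k + 10)/(24*(2*k + 11)); s_k = R·t_k = k*(k + 10)/(12*(k**2 + 10*k + 24)).
Check: Δs_k = 2*(2*k + 11)/(k**4 + 22*k**3 + 179*k**2 + 638*k + 840). ✓

s_k = \frac{k \left(k + 10\right)}{12 \left(k^{2} + 10 k + 24\right)}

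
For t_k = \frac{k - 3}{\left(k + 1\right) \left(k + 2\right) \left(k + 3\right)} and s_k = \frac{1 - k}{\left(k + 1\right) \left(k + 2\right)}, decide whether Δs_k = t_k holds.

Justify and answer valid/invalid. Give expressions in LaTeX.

valid (s_(k+1) − s_k reduces to t_k)

s_(k+1) = -k/((k + 2)*(k + 3))
s_(k+1) − s_k = (k - 3)/(k**3 + 6*k**2 + 11*k + 6)
(s_(k+1) − s_k) − t_k = 0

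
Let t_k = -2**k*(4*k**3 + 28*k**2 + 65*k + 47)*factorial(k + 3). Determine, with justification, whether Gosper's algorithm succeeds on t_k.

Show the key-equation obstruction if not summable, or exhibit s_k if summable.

r(k) = 2*(4*k**4 + 56*k**3 + 293*k**2 + 676*k + 576)/(4*k**3 + 28*k**2 + 65*k + 47) after simplifying.
Factor: A=2*k + 8; B=1; C=k**3 + 7*k**2 + 65*k/4 + 47/4.
Solve (2*k + 8)·f(k+1) − (1)·f(k) = k**3 + 7*k**2 + 65*k/4 + 47/4.
d = 2 from the (1,0,3) case.
Match coefficients ⇒ f(k) = (k + 1)*(2*k + 1)/4.
R(k) = B(k−1)·f(k)/C(k) = (k + 1)*(2*k + 1)/(4*k**3 + 28*k**2 + 65*k + 47); s_k = R·t_k = -2**k*(k + 1)*(2*k + 1)*factorial(k + 3).
Verify: -2**k*(4*k**3 + 28*k**2 + 65*k + 47)*factorial(k + 3) matches t_k.

Yes. s_k = -2**k*(k + 1)*(2*k + 1)*factorial(k + 3).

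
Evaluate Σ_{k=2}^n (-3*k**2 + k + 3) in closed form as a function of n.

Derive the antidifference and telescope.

Compute t_(k+1)/t_k: get (k - 3*(k + 1)**2 + 4)/(-3*k**2 + k + 3).
Factor: A=1; B=1; C=k**2 - k/3 - 1.
Solve (1)·f(k+1) − (1)·f(k) = k**2 - k/3 - 1.
Degrees (0,0,2) ⇒ d ≤ 3.
A polynomial solution: f(k) = k*(k**2 - 2*k - 2)/3.
So s_k = (B(k−1)f/C)·t_k = (k*(k**2 - 2*k - 2)/(3*k**2 - k - 3))·t_k = k*(-k**2 + 2*k + 2).
Δs = -3*k**2 + k + 3, as required.
Σ_(k=2)^n t_k = s_(n+1) − s_(2) = (-n**3 - n**2 + 3*n + 3) − (4), i.e. -n**3 - n**2 + 3*n - 1.

S(n) = -n**3 - n**2 + 3*n - 1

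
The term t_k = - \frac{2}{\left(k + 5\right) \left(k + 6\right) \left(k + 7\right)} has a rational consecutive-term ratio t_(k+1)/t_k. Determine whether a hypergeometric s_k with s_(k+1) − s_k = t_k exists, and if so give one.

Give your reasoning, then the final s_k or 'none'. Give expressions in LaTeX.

s_k = \frac{k \left(- k - 11\right)}{30 \left(k + 5\right) \left(k + 6\right)}

Ratio r(k) = (k + 5)/(k + 8).
Gosper form: A/B · C(k+1)/C(k) with A=k + 5, B=k + 8, C=1.
Solve (k + 5)·f(k+1) − (k + 7)·f(k) = 1.
d = 2 from the (1,1,0) case.
Match coefficients ⇒ f(k) = k*(k + 11)/60.
Get s_k = R·t_k = k*(-k - 11)/(30*(k + 5)*(k + 6)) with R(k) = B(k−1)f(k)/C(k) = k*(k + 7)*(k + 11)/60.
Check: Δs_k = -2/(k**3 + 18*k**2 + 107*k + 210). ✓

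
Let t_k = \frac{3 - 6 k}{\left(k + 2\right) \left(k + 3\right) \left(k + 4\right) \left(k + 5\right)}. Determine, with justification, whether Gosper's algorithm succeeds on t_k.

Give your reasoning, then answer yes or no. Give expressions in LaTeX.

Step 1: r(k) = (k + 2)*(2*k + 1)/((k + 6)*(2*k - 1)).
So A=k + 2 and B=k + 6, with C=k - 1/2.
Solve (k + 2)·f(k+1) − (k + 5)·f(k) = k - 1/2.
Bound: deg f ≤ 3.
Solve for f: f(k) = k*(k**2 + 9*k - 46)/144 (degree 3 ≤ 3).
Certificate R = B(k−1)f/C = k*(k + 5)*(k**2 + 9*k - 46)/(72*(2*k - 1)) gives s_k = -k*(k**2 + 9*k - 46)/(24*(k + 2)*(k + 3)*(k + 4)).
Verify: 3*(1 - 2*k)/(k**4 + 14*k**3 + 71*k**2 + 154*k + 120) matches t_k.

Yes. s_k = - \frac{k \left(k^{2} + 9 k - 46\right)}{24 \left(k + 2\right) \left(k + 3\right) \left(k + 4\right)}.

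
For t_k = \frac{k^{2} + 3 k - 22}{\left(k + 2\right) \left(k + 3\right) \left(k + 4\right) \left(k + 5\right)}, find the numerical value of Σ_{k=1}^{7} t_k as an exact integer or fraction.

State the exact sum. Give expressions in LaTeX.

Σ = -7/132

r(k) = (k + 2)*(3*k + (k + 1)**2 - 19)/((k + 6)*(k**2 + 3*k - 22)) after simplifying.
Gosper form: A/B · C(k+1)/C(k) with A=k + 2, B=k + 6, C=k**2 + 3*k - 22.
Set up (k + 2)·f(k+1) − (k + 5)·f(k) − (k**2 + 3*k - 22) = 0.
deg f ≤ 3 (via 1,1,2).
Coefficient equations give f(k) = -k*(k + 5)*(k + 10)/6.
R(k) = B(k−1)·f(k)/C(k) = -k*(k + 5)**2*(k + 10)/(6*(k**2 + 3*k - 22)); s_k = R·t_k = k*(-k**2 - 15*k - 50)/(6*(k + 2)*(k + 3)*(k + 4)).
s_(k+1) − s_k = (k**2 + 3*k - 22)/(k**4 + 14*k**3 + 71*k**2 + 154*k + 120) = t_k.
Evaluate s at k=8 and k=1: -13/55 and -11/60; difference -7/132.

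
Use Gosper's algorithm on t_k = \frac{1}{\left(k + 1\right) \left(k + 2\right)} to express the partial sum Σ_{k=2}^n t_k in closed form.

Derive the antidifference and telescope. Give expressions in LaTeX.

S(n) = \frac{n - 1}{3 \left(n + 2\right)}

The ratio is (k + 1)/(k + 3).
A = k + 1, B = k + 3, C = 1.
Need (k + 1)·f(k+1) − (k + 2)·f(k) = 1.
Bound: deg f ≤ 1.
Coefficient equations give f(k) = k.
R(k) = B(k−1)·f(k)/C(k) = k*(k + 2); s_k = R·t_k = k/(k + 1).
s_(k+1) − s_k = 1/(k**2 + 3*k + 2) = t_k.
s_(n+1) = (n + 1)/(n + 2) and s_(2) = 2/3, so S(n) = (n - 1)/(3*(n + 2)).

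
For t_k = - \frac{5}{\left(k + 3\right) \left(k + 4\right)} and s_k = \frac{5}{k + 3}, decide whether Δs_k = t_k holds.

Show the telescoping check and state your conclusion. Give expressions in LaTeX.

Valid: the claim telescopes to t_k.

s_(k+1) = 5/(k + 4)
s_(k+1) − s_k = -5/((k + 3)*(k + 4))
(s_(k+1) − s_k) − t_k = 0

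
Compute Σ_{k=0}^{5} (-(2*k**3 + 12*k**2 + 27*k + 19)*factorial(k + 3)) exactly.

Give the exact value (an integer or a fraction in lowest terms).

Step 1: r(k) = (2*k**4 + 26*k**3 + 129*k**2 + 288*k + 240)/(2*k**3 + 12*k**2 + 27*k + 19).
Gosper form: A/B · C(k+1)/C(k) with A=k + 4, B=1, C=k**3 + 6*k**2 + 27*k/2 + 19/2.
f must satisfy (k + 4)·f(k+1) − (1)·f(k) = k**3 + 6*k**2 + 27*k/2 + 19/2.
Degrees (1,0,3) ⇒ d ≤ 2.
Solve for f: f(k) = (2*k**2 + 2*k + 1)/2 (degree 2 ≤ 2).
R(k) = B(k−1)·f(k)/C(k) = (2*k**2 + 2*k + 1)/(2*k**3 + 12*k**2 + 27*k + 19); s_k = R·t_k = -(2*k**2 + 2*k + 1)*factorial(k + 3).
Verify: -(2*k**3 + 12*k**2 + 27*k + 19)*factorial(k + 3) matches t_k.
Evaluate s at k=6 and k=0: -30844800 and -6; difference -30844794.

Σ = -30844794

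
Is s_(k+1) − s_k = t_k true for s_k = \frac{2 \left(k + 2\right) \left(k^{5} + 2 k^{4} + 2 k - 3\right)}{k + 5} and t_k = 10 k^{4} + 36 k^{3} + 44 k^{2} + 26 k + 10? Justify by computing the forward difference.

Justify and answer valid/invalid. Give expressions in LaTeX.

Invalid: residual \frac{6 \left(- 4 k^{5} - 41 k^{4} - 112 k^{3} - 123 k^{2} - 68 k - 28\right)}{k^{2} + 11 k + 30} ≠ 0.

s_(k+1) = 2*(k + 3)*(2*k + (k + 1)**5 + 2*(k + 1)**4 - 1)/(k + 6)
s_(k+1) − s_k = 2*(5*k**6 + 61*k**5 + 247*k**4 + 459*k**3 + 439*k**2 + 241*k + 66)/(k**2 + 11*k + 30)
(s_(k+1) − s_k) − t_k = 6*(-4*k**5 - 41*k**4 - 112*k**3 - 123*k**2 - 68*k - 28)/(k**2 + 11*k + 30)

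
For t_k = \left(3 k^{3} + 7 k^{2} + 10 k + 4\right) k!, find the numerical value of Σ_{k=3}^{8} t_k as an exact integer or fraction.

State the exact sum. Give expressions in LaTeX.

r(k) = (3*k**4 + 19*k**3 + 49*k**2 + 57*k + 24)/(3*k**3 + 7*k**2 + 10*k + 4) after simplifying.
Take A(k)=k + 1, B(k)=1, C(k)=k**3 + 7*k**2/3 + 10*k/3 + 4/3.
Need (k + 1)·f(k+1) − (1)·f(k) = k**3 + 7*k**2/3 + 10*k/3 + 4/3.
Bound: deg f ≤ 2.
Match coefficients ⇒ f(k) = k*(3*k + 1)/3.
So s_k = (B(k−1)f/C)·t_k = (k*(3*k + 1)/(3*k**3 + 7*k**2 + 10*k + 4))·t_k = k*(3*k + 1)*factorial(k).
Verify: (3*k**3 + 7*k**2 + 10*k + 4)*factorial(k) matches t_k.
Telescoping: Σ = s_(9) − s_(3) = 91445760 − (180) = 91445580.

Σ = 91445580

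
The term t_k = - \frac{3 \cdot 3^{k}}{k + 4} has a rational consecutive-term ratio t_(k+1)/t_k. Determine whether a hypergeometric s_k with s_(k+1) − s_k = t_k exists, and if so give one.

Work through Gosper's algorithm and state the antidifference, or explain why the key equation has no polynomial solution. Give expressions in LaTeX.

t_(k+1)/t_k = 3*(k + 4)/(k + 5).
Factor: A=3*k + 12; B=k + 5; C=1.
f must satisfy (3*k + 12)·f(k+1) − (k + 4)·f(k) = 1.
Degrees (1,1,0) ⇒ d ≤ -1.
d = -1 < 0 ⇒ no nonzero polynomial f; not summable.

not Gosper-summable; s_k does not exist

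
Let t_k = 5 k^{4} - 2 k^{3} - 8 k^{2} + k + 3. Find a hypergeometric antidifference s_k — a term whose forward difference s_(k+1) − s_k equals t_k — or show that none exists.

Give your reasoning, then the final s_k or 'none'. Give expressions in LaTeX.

s_k = k \left(k^{4} - 3 k^{3} + 4 k + 1\right)

Compute t_(k+1)/t_k: get (5*k**4 + 18*k**3 + 16*k**2 - k - 1)/(5*k**4 - 2*k**3 - 8*k**2 + k + 3).
A = 1, B = 1, C = k**4 - 2*k**3/5 - 8*k**2/5 + k/5 + 3/5.
f must satisfy (1)·f(k+1) − (1)·f(k) = k**4 - 2*k**3/5 - 8*k**2/5 + k/5 + 3/5.
Bound: deg f ≤ 5.
Match coefficients ⇒ f(k) = k*(k**4 - 3*k**3 + 4*k + 1)/5.
Get s_k = R·t_k = k*(k**4 - 3*k**3 + 4*k + 1) with R(k) = B(k−1)f(k)/C(k) = k*(k**4 - 3*k**3 + 4*k + 1)/(5*k**4 - 2*k**3 - 8*k**2 + k + 3).
Check: Δs_k = 5*k**4 - 2*k**3 - 8*k**2 + k + 3. ✓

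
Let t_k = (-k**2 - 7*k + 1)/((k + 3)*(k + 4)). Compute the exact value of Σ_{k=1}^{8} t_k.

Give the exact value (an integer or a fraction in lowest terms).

Compute t_(k+1)/t_k: get (k + 3)*(7*k + (k + 1)**2 + 6)/((k + 5)*(k**2 + 7*k - 1)).
A = k + 3, B = k + 5, C = k**2 + 7*k - 1.
Set up (k + 3)·f(k+1) − (k + 4)·f(k) − (k**2 + 7*k - 1) = 0.
Bound: deg f ≤ 2.
Coefficient equations give f(k) = k*(3*k - 4)/3.
Get s_k = R·t_k = k*(4 - 3*k)/(3*(k + 3)) with R(k) = B(k−1)f(k)/C(k) = k*(k + 4)*(3*k - 4)/(3*(k**2 + 7*k - 1)).
Check: Δs_k = (-k**2 - 7*k + 1)/(k**2 + 7*k + 12). ✓
Telescoping: Σ = s_(9) − s_(1) = -23/4 − (1/12) = -35/6.

Σ = -35/6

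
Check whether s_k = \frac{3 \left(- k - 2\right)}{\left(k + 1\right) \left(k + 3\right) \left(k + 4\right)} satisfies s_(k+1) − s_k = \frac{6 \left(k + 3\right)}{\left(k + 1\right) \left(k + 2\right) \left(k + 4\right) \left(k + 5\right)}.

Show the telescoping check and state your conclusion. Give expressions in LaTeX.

s_(k+1) = 3*(-k - 3)/((k + 2)*(k + 4)*(k + 5))
s_(k+1) − s_k = 3*(2*k**2 + 9*k + 11)/(k**5 + 15*k**4 + 85*k**3 + 225*k**2 + 274*k + 120)
(s_(k+1) − s_k) − t_k = 3*(-3*k - 7)/(k**5 + 15*k**4 + 85*k**3 + 225*k**2 + 274*k + 120)

Invalid: residual \frac{3 \left(- 3 k - 7\right)}{k^{5} + 15 k^{4} + 85 k^{3} + 225 k^{2} + 274 k + 120} ≠ 0.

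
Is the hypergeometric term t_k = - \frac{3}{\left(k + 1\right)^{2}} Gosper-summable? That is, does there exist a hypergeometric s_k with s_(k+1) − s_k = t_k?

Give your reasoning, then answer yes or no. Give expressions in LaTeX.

Compute t_(k+1)/t_k: get (k + 1)**2/(k + 2)**2.
Normal form (A,B,C) = (k**2 + 2*k + 1, k**2 + 4*k + 4, 1).
Set up (k**2 + 2*k + 1)·f(k+1) − (k**2 + 2*k + 1)·f(k) − (1) = 0.
From deg A=2, deg B=2, deg C=0: d=0.
Generic f = c0 gives residual -1; -1 = 0 cannot hold, so t_k is not Gosper-summable.

No — t_k has no hypergeometric antidifference.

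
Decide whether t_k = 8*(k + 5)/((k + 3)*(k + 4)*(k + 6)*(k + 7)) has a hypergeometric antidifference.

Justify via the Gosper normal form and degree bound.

Yes. s_k = 2*k*(k + 9)/(9*(k**2 + 9*k + 18)).

The ratio is (k + 3)*(k + 6)**2/((k + 5)**2*(k + 8)).
Take A(k)=k + 3, B(k)=k + 8, C(k)=k**2 + 10*k + 25.
Key eq: (k + 3)·f(k+1) = (k + 7)·f(k) + (k**2 + 10*k + 25).
Bound: deg f ≤ 4.
Solve for f: f(k) = k*(k + 4)*(k + 5)*(k + 9)/36 (degree 4 ≤ 4).
R(k) = B(k−1)·f(k)/C(k) = k*(k + 4)*(k + 7)*(k + 9)/(36*(k + 5)); s_k = R·t_k = 2*k*(k + 9)/(9*(k**2 + 9*k + 18)).
s_(k+1) − s_k = 8*(k + 5)/(k**4 + 20*k**3 + 145*k**2 + 450*k + 504) = t_k.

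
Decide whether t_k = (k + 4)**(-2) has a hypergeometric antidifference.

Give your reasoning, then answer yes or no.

No — key equation has no polynomial f.

r(k) = (k + 4)**2/(k + 5)**2 after simplifying.
So A=k**2 + 8*k + 16 and B=k**2 + 10*k + 25, with C=1.
Need (k**2 + 8*k + 16)·f(k+1) − (k**2 + 8*k + 16)·f(k) = 1.
Degrees (2,2,0) ⇒ d ≤ 0.
Put f(k) = c0: A·f(k+1) − B(k−1)·f(k) − C = -1; need -1 = 0 — inconsistent ⇒ no f, not summable.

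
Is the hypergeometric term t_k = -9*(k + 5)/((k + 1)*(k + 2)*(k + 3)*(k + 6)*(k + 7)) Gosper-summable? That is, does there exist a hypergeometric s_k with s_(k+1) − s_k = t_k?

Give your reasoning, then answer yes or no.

t_(k+1)/t_k = (k + 1)*(k + 6)**2/((k + 4)*(k + 5)*(k + 8)).
Take A(k)=k + 1, B(k)=k + 8, C(k)=k**3 + 14*k**2 + 65*k + 100.
Key eq: (k + 1)·f(k+1) = (k + 7)·f(k) + (k**3 + 14*k**2 + 65*k + 100).
Bound: deg f ≤ 6.
Match coefficients ⇒ f(k) = k*(k + 3)*(k + 4)**2*(k + 5)**2/36.
Certificate R = B(k−1)f/C = k*(k + 3)*(k + 4)*(k + 7)/36 gives s_k = k*(-k**2 - 9*k - 20)/(4*(k**3 + 9*k**2 + 20*k + 12)).
s_(k+1) − s_k = 9*(-k - 5)/(k**5 + 19*k**4 + 131*k**3 + 401*k**2 + 540*k + 252) = t_k.

Yes. s_k = k*(-k**2 - 9*k - 20)/(4*(k**3 + 9*k**2 + 20*k + 12)).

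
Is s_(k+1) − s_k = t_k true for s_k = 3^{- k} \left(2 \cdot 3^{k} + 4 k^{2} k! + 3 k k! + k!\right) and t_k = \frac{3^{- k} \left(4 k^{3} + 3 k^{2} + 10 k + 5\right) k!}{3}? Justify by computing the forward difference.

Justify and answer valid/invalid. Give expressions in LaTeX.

s_(k+1) = (6*3**k + 4*k**3*factorial(k) + 15*k**2*factorial(k) + 19*k*factorial(k) + 8*factorial(k))/(3*3**k)
s_(k+1) − s_k = (4*k**3 + 3*k**2 + 10*k + 5)*factorial(k)/(3*3**k)
(s_(k+1) − s_k) − t_k = 0

Valid — Δs_k = t_k.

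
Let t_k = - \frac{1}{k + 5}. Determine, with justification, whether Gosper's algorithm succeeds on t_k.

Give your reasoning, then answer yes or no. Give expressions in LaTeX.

t_(k+1)/t_k = (k + 5)/(k + 6).
Gosper form: A/B · C(k+1)/C(k) with A=k + 5, B=k + 6, C=1.
f must satisfy (k + 5)·f(k+1) − (k + 5)·f(k) = 1.
From deg A=1, deg B=1, deg C=0: d=0.
Put f(k) = c0: A·f(k+1) − B(k−1)·f(k) − C = -1; need -1 = 0 — inconsistent ⇒ no f, not summable.

No. Not Gosper-summable.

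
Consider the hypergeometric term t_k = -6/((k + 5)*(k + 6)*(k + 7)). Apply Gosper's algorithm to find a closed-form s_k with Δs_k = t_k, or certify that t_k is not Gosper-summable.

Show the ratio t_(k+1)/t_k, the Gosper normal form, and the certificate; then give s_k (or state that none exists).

t_(k+1)/t_k = (k + 5)/(k + 8).
A = k + 5, B = k + 8, C = 1.
Need (k + 5)·f(k+1) − (k + 7)·f(k) = 1.
Degrees (1,1,0) ⇒ d ≤ 2.
Match coefficients ⇒ f(k) = k*(k + 11)/60.
So s_k = (B(k−1)f/C)·t_k = (k*(k + 7)*(k + 11)/60)·t_k = k*(-k - 11)/(10*(k + 5)*(k + 6)).
Verify: -6/(k**3 + 18*k**2 + 107*k + 210) matches t_k.

s_k = k*(-k - 11)/(10*(k + 5)*(k + 6))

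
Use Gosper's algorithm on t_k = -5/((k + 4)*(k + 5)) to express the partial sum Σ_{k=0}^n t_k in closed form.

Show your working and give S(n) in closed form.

r(k) = (k + 4)/(k + 6) after simplifying.
Normal form (A,B,C) = (k + 4, k + 6, 1).
Set up (k + 4)·f(k+1) − (k + 5)·f(k) − (1) = 0.
Bound: deg f ≤ 1.
Coefficient equations give f(k) = k/4.
So s_k = (B(k−1)f/C)·t_k = (k*(k + 5)/4)·t_k = -5*k/(4*k + 16).
s_(k+1) − s_k = -5/(k**2 + 9*k + 20) = t_k.
s_(n+1) = 5*(-n - 1)/(4*(n + 5)) and s_(0) = 0, so S(n) = 5*(-n - 1)/(4*(n + 5)).

S(n) = 5*(-n - 1)/(4*(n + 5))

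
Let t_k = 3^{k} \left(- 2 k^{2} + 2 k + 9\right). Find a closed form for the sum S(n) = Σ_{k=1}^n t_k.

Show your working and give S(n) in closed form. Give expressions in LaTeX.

S(n) = - 3 \cdot 3^{n} n^{2} + 6 \cdot 3^{n} n + 9 \cdot 3^{n} - 9

The ratio is 3*(2*k**2 + 2*k - 9)/(2*k**2 - 2*k - 9).
Normal form (A,B,C) = (3, 1, k**2 - k - 9/2).
Key eq: (3)·f(k+1) = (1)·f(k) + (k**2 - k - 9/2).
Bound: deg f ≤ 2.
Match coefficients ⇒ f(k) = k*(k - 4)/2.
Certificate R = B(k−1)f/C = k*(k - 4)/(2*k**2 - 2*k - 9) gives s_k = 3**k*k*(4 - k).
Check: Δs_k = 3**k*(-2*k**2 + 2*k + 9). ✓
Evaluate: s_(n+1) = 3**(n + 1)*(-n**2 + 2*n + 3); subtract s_(1) = 9 ⇒ S(n) = -3*3**n*n**2 + 6*3**n*n + 9*3**n - 9.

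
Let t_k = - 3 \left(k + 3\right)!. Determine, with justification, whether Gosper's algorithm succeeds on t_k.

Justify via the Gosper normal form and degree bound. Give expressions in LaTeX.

Step 1: r(k) = k + 4.
Take A(k)=k + 4, B(k)=1, C(k)=1.
Solve (k + 4)·f(k+1) − (1)·f(k) = 1.
Bound: deg f ≤ -1.
d = -1 < 0 ⇒ no nonzero polynomial f; not summable.

No — negative degree bound, so no certificate f.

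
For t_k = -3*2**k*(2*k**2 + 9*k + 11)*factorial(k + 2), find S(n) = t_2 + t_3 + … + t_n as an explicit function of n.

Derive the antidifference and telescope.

S(n) = -6*2**n*n*factorial(n + 3) - 12*2**n*factorial(n + 3) + 864

Step 1: r(k) = 2*(2*k**3 + 19*k**2 + 61*k + 66)/(2*k**2 + 9*k + 11).
A = 2*k + 6, B = 1, C = k**2 + 9*k/2 + 11/2.
Set up (2*k + 6)·f(k+1) − (1)·f(k) − (k**2 + 9*k/2 + 11/2) = 0.
Degrees (1,0,2) ⇒ d ≤ 1.
Solving with deg f ≤ 1: f(k) = (k + 1)/2.
Certificate R = B(k−1)f/C = (k + 1)/(2*k**2 + 9*k + 11) gives s_k = -3*2**k*(k + 1)*factorial(k + 2).
Verify: -3*2**k*(2*k**2 + 9*k + 11)*factorial(k + 2) matches t_k.
Telescope: S(n) = s_(n+1) − s_(2) = -6*2**n*(n + 2)*factorial(n + 3) − (-864) = -6*2**n*n*factorial(n + 3) - 12*2**n*factorial(n + 3) + 864.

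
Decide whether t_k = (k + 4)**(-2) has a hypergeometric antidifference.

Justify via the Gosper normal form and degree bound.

Compute t_(k+1)/t_k: get (k + 4)**2/(k + 5)**2.
Gosper form: A/B · C(k+1)/C(k) with A=k**2 + 8*k + 16, B=k**2 + 10*k + 25, C=1.
Set up (k**2 + 8*k + 16)·f(k+1) − (k**2 + 8*k + 16)·f(k) − (1) = 0.
From deg A=2, deg B=2, deg C=0: d=0.
Write f(k) = c0. Then LHS − RHS = -1, requiring -1 = 0: contradictory. No certificate.

No. Not Gosper-summable.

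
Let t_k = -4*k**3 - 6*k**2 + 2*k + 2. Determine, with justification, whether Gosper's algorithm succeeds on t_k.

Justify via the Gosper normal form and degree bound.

The ratio is (2*k**3 + 9*k**2 + 11*k + 3)/(2*k**3 + 3*k**2 - k - 1).
Normal form (A,B,C) = (1, 1, k**3 + 3*k**2/2 - k/2 - 1/2).
Key eq: (1)·f(k+1) = (1)·f(k) + (k**3 + 3*k**2/2 - k/2 - 1/2).
d = 4 from the (0,0,3) case.
Solving with deg f ≤ 4: f(k) = k**2*(k**2 - 3)/4.
R(k) = B(k−1)·f(k)/C(k) = k**2*(k**2 - 3)/(2*(2*k + 1)*(k**2 + k - 1)); s_k = R·t_k = k**2*(3 - k**2).
Verify: -4*k**3 - 6*k**2 + 2*k + 2 matches t_k.

Yes. s_k = k**2*(3 - k**2).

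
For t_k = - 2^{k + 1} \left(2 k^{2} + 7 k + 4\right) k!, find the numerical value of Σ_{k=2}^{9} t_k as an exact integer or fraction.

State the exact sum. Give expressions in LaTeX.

Σ = -89181388736

r(k) = 2*(2*k**3 + 13*k**2 + 24*k + 13)/(2*k**2 + 7*k + 4) after simplifying.
So A=2*k + 2 and B=1, with C=k**2 + 7*k/2 + 2.
f must satisfy (2*k + 2)·f(k+1) − (1)·f(k) = k**2 + 7*k/2 + 2.
deg f ≤ 1 (via 1,0,2).
A polynomial solution: f(k) = (k + 2)/2.
So s_k = (B(k−1)f/C)·t_k = ((k + 2)/(2*k**2 + 7*k + 4))·t_k = -2**(k + 1)*(k + 2)*factorial(k).
Δs = -2**(k + 1)*(2*k**2 + 7*k + 4)*factorial(k), as required.
Sum = s_(10) − s_(2); s_(10) = -89181388800, s_(2) = -64 ⇒ -89181388736.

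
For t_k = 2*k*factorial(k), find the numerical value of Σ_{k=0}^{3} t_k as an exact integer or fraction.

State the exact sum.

The ratio is (k + 1)**2/k.
A = k + 1, B = 1, C = k.
Set up (k + 1)·f(k+1) − (1)·f(k) − (k) = 0.
From deg A=1, deg B=0, deg C=1: d=0.
Match coefficients ⇒ f(k) = 1.
R(k) = B(k−1)·f(k)/C(k) = 1/k; s_k = R·t_k = 2*factorial(k).
Δs = 2*k*factorial(k), as required.
Evaluate s at k=4 and k=0: 48 and 2; difference 46.

Σ = 46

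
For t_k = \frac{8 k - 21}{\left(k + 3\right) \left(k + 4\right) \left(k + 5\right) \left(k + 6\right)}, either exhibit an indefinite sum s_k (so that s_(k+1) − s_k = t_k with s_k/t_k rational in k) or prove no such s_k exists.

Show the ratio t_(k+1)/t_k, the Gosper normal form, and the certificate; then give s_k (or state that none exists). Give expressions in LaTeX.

r(k) = (k + 3)*(8*k - 13)/((k + 7)*(8*k - 21)) after simplifying.
Take A(k)=k + 3, B(k)=k + 7, C(k)=k - 21/8.
Solve (k + 3)·f(k+1) − (k + 6)·f(k) = k - 21/8.
deg f ≤ 3 (via 1,1,1).
Solving with deg f ≤ 3: f(k) = -k*(k**2 + 12*k + 127)/160.
R(k) = B(k−1)·f(k)/C(k) = -k*(k + 6)*(k**2 + 12*k + 127)/(20*(8*k - 21)); s_k = R·t_k = k*(-k**2 - 12*k - 127)/(20*(k + 3)*(k + 4)*(k + 5)).
s_(k+1) − s_k = (8*k - 21)/(k**4 + 18*k**3 + 119*k**2 + 342*k + 360) = t_k.

s_k = \frac{k \left(- k^{2} - 12 k - 127\right)}{20 \left(k + 3\right) \left(k + 4\right) \left(k + 5\right)}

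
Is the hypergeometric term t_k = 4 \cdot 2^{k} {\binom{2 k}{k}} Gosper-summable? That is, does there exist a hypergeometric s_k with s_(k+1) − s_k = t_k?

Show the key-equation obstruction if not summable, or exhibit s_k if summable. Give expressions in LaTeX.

Step 1: r(k) = 4*(2*k + 1)/(k + 1).
So A=8*k + 4 and B=k + 1, with C=1.
Key eq: (8*k + 4)·f(k+1) = (k)·f(k) + (1).
deg f ≤ -1 (via 1,1,0).
Bound -1 < 0, so the key equation has no polynomial solution.

No — t_k has no hypergeometric antidifference.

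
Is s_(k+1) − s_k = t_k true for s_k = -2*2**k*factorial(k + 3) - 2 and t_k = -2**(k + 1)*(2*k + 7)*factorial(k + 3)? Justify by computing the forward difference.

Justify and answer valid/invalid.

s_(k+1) = -2*2**(k + 1)*factorial(k + 4) - 2
s_(k+1) − s_k = -2**(k + 1)*(2*k + 7)*factorial(k + 3)
(s_(k+1) − s_k) − t_k = 0

valid; difference matches t_k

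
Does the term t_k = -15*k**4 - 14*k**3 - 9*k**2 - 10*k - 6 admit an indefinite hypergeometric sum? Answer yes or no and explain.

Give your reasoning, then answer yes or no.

Yes. s_k = k*(-3*k**4 + 4*k**3 - k**2 - 4*k - 2).

Compute t_(k+1)/t_k: get (15*k**4 + 74*k**3 + 141*k**2 + 130*k + 54)/(15*k**4 + 14*k**3 + 9*k**2 + 10*k + 6).
Take A(k)=1, B(k)=1, C(k)=k**4 + 14*k**3/15 + 3*k**2/5 + 2*k/3 + 2/5.
Key eq: (1)·f(k+1) = (1)·f(k) + (k**4 + 14*k**3/15 + 3*k**2/5 + 2*k/3 + 2/5).
Degrees (0,0,4) ⇒ d ≤ 5.
Coefficient equations give f(k) = k*(3*k**4 - 4*k**3 + k**2 + 4*k + 2)/15.
Get s_k = R·t_k = k*(-3*k**4 + 4*k**3 - k**2 - 4*k - 2) with R(k) = B(k−1)f(k)/C(k) = k*(3*k**4 - 4*k**3 + k**2 + 4*k + 2)/(15*k**4 + 14*k**3 + 9*k**2 + 10*k + 6).
Verify: -15*k**4 - 14*k**3 - 9*k**2 - 10*k - 6 matches t_k.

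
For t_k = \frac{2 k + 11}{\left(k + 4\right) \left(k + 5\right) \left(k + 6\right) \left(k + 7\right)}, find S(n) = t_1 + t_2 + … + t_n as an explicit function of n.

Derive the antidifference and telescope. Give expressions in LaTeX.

S(n) = \frac{n \left(n + 12\right)}{35 \left(n^{2} + 12 n + 35\right)}

r(k) = (k + 4)*(2*k + 13)/((k + 8)*(2*k + 11)) after simplifying.
Normal form (A,B,C) = (k + 4, k + 8, k + 11/2).
f must satisfy (k + 4)·f(k+1) − (k + 7)·f(k) = k + 11/2.
d = 3 from the (1,1,1) case.
Solving with deg f ≤ 3: f(k) = k*(k + 5)*(k + 10)/48.
R(k) = B(k−1)·f(k)/C(k) = k*(k + 5)*(k + 7)*(k + 10)/(24*(2*k + 11)); s_k = R·t_k = k*(k + 10)/(24*(k**2 + 10*k + 24)).
s_(k+1) − s_k = (2*k + 11)/(k**4 + 22*k**3 + 179*k**2 + 638*k + 840) = t_k.
Telescope: S(n) = s_(n+1) − s_(1) = (n**2 + 12*n + 11)/(24*(n**2 + 12*n + 35)) − (11/840) = n*(n + 12)/(35*(n**2 + 12*n + 35)).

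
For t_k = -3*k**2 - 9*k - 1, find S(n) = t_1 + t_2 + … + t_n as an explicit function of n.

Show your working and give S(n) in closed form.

S(n) = n*(-n**2 - 6*n - 6)

r(k) = (3*k**2 + 15*k + 13)/(3*k**2 + 9*k + 1) after simplifying.
Factor: A=1; B=1; C=k**2 + 3*k + 1/3.
Solve (1)·f(k+1) − (1)·f(k) = k**2 + 3*k + 1/3.
deg f ≤ 3 (via 0,0,2).
Solving with deg f ≤ 3: f(k) = k*(k**2 + 3*k - 3)/3.
Get s_k = R·t_k = k*(-k**2 - 3*k + 3) with R(k) = B(k−1)f(k)/C(k) = k*(k**2 + 3*k - 3)/(3*k**2 + 9*k + 1).
s_(k+1) − s_k = -3*k**2 - 9*k - 1 = t_k.
Evaluate: s_(n+1) = -n**3 - 6*n**2 - 6*n - 1; subtract s_(1) = -1 ⇒ S(n) = n*(-n**2 - 6*n - 6).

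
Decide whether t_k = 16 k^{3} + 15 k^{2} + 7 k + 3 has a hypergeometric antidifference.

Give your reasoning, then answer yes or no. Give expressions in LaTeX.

Ratio r(k) = (16*k**3 + 63*k**2 + 85*k + 41)/(16*k**3 + 15*k**2 + 7*k + 3).
Take A(k)=1, B(k)=1, C(k)=k**3 + 15*k**2/16 + 7*k/16 + 3/16.
f must satisfy (1)·f(k+1) − (1)·f(k) = k**3 + 15*k**2/16 + 7*k/16 + 3/16.
From deg A=0, deg B=0, deg C=3: d=4.
Match coefficients ⇒ f(k) = k*(4*k**3 - 3*k**2 + 2)/16.
Certificate R = B(k−1)f/C = k*(4*k**3 - 3*k**2 + 2)/(16*k**3 + 15*k**2 + 7*k + 3) gives s_k = k*(4*k**3 - 3*k**2 + 2).
Check: Δs_k = 16*k**3 + 15*k**2 + 7*k + 3. ✓

Yes. s_k = k \left(4 k^{3} - 3 k^{2} + 2\right).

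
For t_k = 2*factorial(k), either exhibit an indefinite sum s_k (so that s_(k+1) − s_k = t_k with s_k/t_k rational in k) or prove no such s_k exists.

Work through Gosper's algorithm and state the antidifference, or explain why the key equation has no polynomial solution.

none — t_k is not Gosper-summable

The ratio is k + 1.
Take A(k)=k + 1, B(k)=1, C(k)=1.
f must satisfy (k + 1)·f(k+1) − (1)·f(k) = 1.
Bound: deg f ≤ -1.
deg f ≤ -1 is impossible — no certificate.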